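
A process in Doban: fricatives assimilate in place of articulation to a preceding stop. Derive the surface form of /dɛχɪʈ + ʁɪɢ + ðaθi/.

/ʁ/ is a voiced uvular fricative. The preceding trigger /ʈ/ is retroflex, so /ʁ/ must become retroflex as well.
A voiced retroflex fricative is [ʐ], so the surface segment is [ʐ].
The same rule applies at the second boundary: /ð/ → [ʁ] next to /ɢ/.

[dɛχɪʈʐɪɢʁaθi]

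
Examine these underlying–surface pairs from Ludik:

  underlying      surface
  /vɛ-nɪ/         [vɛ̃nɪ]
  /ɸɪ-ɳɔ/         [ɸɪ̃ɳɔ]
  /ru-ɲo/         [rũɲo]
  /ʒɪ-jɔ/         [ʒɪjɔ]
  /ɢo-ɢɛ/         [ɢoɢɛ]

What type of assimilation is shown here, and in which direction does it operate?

The vowel /ɛ/ surfaces as nasalised [ɛ̃] next to the following nasal /n/ — it has acquired the [+nasal] feature of its neighbour.
Likewise in the remaining data: /ɪ/ → [ɪ̃] before /ɳ/; /u/ → [ũ] before /ɲ/ — each time a vowel is nasalised next to a following nasal.
No change occurs in [ʒɪjɔ], [ɢoɢɛ] because the vowel at the boundary is adjacent to an oral consonant, not a nasal (/ɪ/ next to /j/; /o/ next to /ɢ/).
Because the conditioning nasal is to the right of the vowel that changes, the process is regressive (anticipatory).

regressive nasality assimilation (vowel nasalisation)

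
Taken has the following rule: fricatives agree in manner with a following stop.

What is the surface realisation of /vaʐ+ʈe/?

/ʐ/ is a voiced retroflex fricative. The following trigger /ʈ/ is a stop, so /ʐ/ must become a stop as well.
Changing only its manner to stop gives [ɖ] — the voiced retroflex stop.

[vaɖʈe]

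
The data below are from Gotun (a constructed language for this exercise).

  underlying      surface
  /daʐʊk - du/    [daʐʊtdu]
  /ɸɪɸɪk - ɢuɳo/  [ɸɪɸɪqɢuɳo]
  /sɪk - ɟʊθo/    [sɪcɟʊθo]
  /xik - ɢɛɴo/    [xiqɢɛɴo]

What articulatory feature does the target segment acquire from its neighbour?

place

The segment that alternates is /k/, which surfaces as [t] when adjacent to /d/.
The change velar → alveolar matches the place of the following /d/, identifying this as place assimilation.
Checking the remaining alternations: /k/ → [q] before /ɢ/ (velar → uvular, matching uvular); /k/ → [c] before /ɟ/ (velar → palatal, matching palatal) — only place changes, and always toward the following segment.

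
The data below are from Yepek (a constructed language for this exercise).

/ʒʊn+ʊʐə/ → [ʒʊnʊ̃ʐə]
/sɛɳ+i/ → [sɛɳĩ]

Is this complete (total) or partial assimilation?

The vowel /ʊ/ surfaces as nasalised [ʊ̃] next to the preceding nasal /n/ — it has acquired the [+nasal] feature of its neighbour.
Likewise in the remaining data: /i/ → [ĩ] after /ɳ/ — each time a vowel is nasalised next to a preceding nasal.

partial assimilation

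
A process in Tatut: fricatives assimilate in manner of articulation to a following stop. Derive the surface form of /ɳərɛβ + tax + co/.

[ɳərɛbtakco]

/β/ is a voiced bilabial fricative. The following trigger /t/ is a stop, so /β/ must become a stop as well.
Changing only its manner to stop gives [b] — the voiced bilabial stop.
The same rule applies at the second boundary: /x/ → [k] next to /c/.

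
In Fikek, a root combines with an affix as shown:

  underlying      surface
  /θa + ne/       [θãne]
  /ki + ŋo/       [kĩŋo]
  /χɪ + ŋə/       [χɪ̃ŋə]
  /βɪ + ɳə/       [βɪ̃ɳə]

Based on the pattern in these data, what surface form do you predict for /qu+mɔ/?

The data show regressive nasality assimilation (vowel nasalisation): /a/ → [ã] before /n/; /i/ → [ĩ] before /ŋ/; /ɪ/ → [ɪ̃] before /ŋ/; /ɪ/ → [ɪ̃] before /ɳ/ — a vowel is nasalised by an immediately following nasal consonant.
The vowel /u/ is adjacent to the following nasal /m/, so it acquires [+nasal] and surfaces as [ũ].

[qũmɔ]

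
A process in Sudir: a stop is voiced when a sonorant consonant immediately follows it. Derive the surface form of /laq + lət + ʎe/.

/q/ is a voiceless uvular stop. The following trigger /l/ is voiced, so /q/ must become voiced as well.
Changing only its voicing to voiced gives [ɢ] — the voiced uvular stop.
At the second juncture, /t/ likewise becomes [d] adjacent to /ʎ/.

[laɢlədʎe]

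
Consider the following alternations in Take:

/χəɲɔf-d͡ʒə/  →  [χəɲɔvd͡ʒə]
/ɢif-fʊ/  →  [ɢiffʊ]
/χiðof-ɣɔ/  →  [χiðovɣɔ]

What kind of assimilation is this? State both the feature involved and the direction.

regressive voicing assimilation

Comparing underlying and surface forms, /f/ → [v] is the alternation; the neighbouring /d͡ʒ/ is constant.
The change voiceless → voiced matches the voicing of the following /d͡ʒ/, identifying this as voicing assimilation.
Place and manner are unchanged, so the assimilation is partial, not total.
The same holds elsewhere in the data: /f/ → [v] before /ɣ/ (voiceless → voiced, matching voiced) — only voicing changes, and always toward the following segment.
Nothing changes in [ɢiffʊ]: there the adjacent consonants already agree in voicing (/f/ and /f/ are both voiceless), so this form is consistent with the same rule.
Since the segment that changes precedes the conditioning segment, the assimilation is regressive.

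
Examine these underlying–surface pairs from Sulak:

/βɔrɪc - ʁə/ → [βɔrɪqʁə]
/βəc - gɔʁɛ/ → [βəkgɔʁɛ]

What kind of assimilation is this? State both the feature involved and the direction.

regressive place assimilation

The segment that alternates is /c/, which surfaces as [q] when adjacent to /ʁ/.
The change palatal → uvular matches the place of the following /ʁ/, identifying this as place assimilation.
Manner and voice are unchanged, so the assimilation is partial, not total.
Checking the remaining alternation: /c/ → [k] before /g/ (palatal → velar, matching velar) — only place changes, and always toward the following segment.
The trigger is the following segment, so the direction is regressive (anticipatory).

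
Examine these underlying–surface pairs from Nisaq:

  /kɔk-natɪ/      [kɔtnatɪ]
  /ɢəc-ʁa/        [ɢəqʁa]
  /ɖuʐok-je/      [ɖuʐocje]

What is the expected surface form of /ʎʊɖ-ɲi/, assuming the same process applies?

[ʎʊɟɲi]

The data show regressive place assimilation: /k/ → [t] before /n/; /c/ → [q] before /ʁ/; /k/ → [c] before /j/. In each pair only place changes, matching the following consonant, while manner and voice stay constant.
/ɖ/ is a voiced retroflex stop. The following trigger /ɲ/ is palatal, so /ɖ/ must become palatal as well.
Changing only its place to palatal gives [ɟ] — the voiced palatal stop.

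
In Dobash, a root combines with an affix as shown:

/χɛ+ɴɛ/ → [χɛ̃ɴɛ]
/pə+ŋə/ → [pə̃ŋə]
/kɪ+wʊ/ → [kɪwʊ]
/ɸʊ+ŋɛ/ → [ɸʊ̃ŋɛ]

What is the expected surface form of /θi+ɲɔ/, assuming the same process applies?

[θĩɲɔ]

The data show regressive nasality assimilation (vowel nasalisation): /ɛ/ → [ɛ̃] before /ɴ/; /ə/ → [ə̃] before /ŋ/; /ʊ/ → [ʊ̃] before /ŋ/ — a vowel is nasalised by an immediately following nasal consonant.
No change occurs in [kɪwʊ] because the vowel at the boundary is adjacent to an oral consonant, not a nasal (/ɪ/ next to /w/).
/i/ sits next to the nasal /ɲ/ and is therefore nasalised to [ĩ].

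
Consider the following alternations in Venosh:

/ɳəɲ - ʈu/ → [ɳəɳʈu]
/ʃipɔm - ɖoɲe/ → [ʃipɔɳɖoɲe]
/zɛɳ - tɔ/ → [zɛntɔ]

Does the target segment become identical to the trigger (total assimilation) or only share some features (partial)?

partial assimilation

The segment that alternates is /ɲ/, which surfaces as [ɳ] when adjacent to /ʈ/.
The change palatal → retroflex matches the place of the following /ʈ/, identifying this as place assimilation.
Manner and voice are unchanged, so the assimilation is partial, not total.
Checking the remaining alternations: /m/ → [ɳ] before /ɖ/ (bilabial → retroflex, matching retroflex); /ɳ/ → [n] before /t/ (retroflex → alveolar, matching alveolar) — only place changes, and always toward the following segment.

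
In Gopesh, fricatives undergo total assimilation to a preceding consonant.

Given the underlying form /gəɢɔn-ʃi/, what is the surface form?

/ʃ/ is the segment targeted by the rule; it sits immediately after /n/, so it assimilates completely and surfaces as [n].

[gəɢɔnni]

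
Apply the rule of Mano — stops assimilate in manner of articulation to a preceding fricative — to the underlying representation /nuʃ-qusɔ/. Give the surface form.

/q/ is a voiceless uvular stop. The preceding trigger /ʃ/ is a fricative, so /q/ must become a fricative as well.
A voiceless uvular fricative is [χ], so the surface segment is [χ].

[nuʃχusɔ]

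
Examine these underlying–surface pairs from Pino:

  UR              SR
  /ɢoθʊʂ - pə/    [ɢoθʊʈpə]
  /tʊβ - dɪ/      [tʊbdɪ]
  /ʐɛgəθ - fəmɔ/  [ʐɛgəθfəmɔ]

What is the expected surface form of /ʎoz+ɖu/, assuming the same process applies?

The data show regressive manner assimilation: /ʂ/ → [ʈ] before /p/; /β/ → [b] before /d/. In each pair only manner changes, matching the following consonant, while place and voice stay constant.
No alternation appears in [ʐɛgəθfəmɔ]: there the adjacent consonants already agree in manner (/θ/ and /f/ are both fricatives), so this form is consistent with the same rule.
/z/ is a voiced alveolar fricative. The following trigger /ɖ/ is a stop, so /z/ must become a stop as well.
Changing only its manner to stop gives [d] — the voiced alveolar stop.

[ʎodɖu]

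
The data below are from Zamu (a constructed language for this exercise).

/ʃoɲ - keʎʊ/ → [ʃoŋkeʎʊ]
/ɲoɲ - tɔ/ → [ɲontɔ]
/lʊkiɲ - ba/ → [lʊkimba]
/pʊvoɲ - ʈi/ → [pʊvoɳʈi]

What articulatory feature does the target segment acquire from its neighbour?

Underlying /ɲ/ is realised as [ŋ] next to /k/; /k/ itself does not change.
/ɲ/ is palatal while /k/ is velar; the output [ŋ] is velar, matching the trigger — so the feature that spreads is place.
The same holds elsewhere in the data: /ɲ/ → [n] before /t/ (palatal → alveolar, matching alveolar); /ɲ/ → [m] before /b/ (palatal → bilabial, matching bilabial); /ɲ/ → [ɳ] before /ʈ/ (palatal → retroflex, matching retroflex) — only place changes, and always toward the following segment.

place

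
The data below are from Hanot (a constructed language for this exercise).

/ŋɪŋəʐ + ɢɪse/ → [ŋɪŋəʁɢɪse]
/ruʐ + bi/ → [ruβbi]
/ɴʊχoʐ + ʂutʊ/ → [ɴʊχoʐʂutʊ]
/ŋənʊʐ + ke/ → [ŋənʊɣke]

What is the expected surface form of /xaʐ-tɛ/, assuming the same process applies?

The data show regressive place assimilation: /ʐ/ → [ʁ] before /ɢ/; /ʐ/ → [β] before /b/; /ʐ/ → [ɣ] before /k/. In each pair only place changes, matching the following consonant, while manner and voice stay constant.
No alternation appears in [ɴʊχoʐʂutʊ]: there the adjacent consonants already agree in place (/ʐ/ and /ʂ/ are both retroflex), so this form is consistent with the same rule.
The rule targets /ʐ/ (voiced retroflex fricative), which sits before the trigger /t/ (alveolar).
Changing only its place to alveolar gives [z] — the voiced alveolar fricative.

[xaztɛ]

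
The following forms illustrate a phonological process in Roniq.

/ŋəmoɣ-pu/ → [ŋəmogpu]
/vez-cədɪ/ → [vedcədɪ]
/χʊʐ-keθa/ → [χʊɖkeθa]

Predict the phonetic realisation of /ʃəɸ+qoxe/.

[ʃəpqoxe]

The data show regressive manner assimilation: /ɣ/ → [g] before /p/; /z/ → [d] before /c/; /ʐ/ → [ɖ] before /k/. In each pair only manner changes, matching the following consonant, while place and voice stay constant.
The rule targets /ɸ/ (voiceless bilabial fricative), which sits before the trigger /q/ (stop).
The voiceless bilabial stop is [p], so /ɸ/ → [p].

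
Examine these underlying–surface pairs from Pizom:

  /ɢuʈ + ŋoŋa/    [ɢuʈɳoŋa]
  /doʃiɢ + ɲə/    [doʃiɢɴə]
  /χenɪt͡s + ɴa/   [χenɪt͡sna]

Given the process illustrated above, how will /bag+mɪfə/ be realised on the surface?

The data show progressive place assimilation: /ŋ/ → [ɳ] after /ʈ/; /ɲ/ → [ɴ] after /ɢ/; /ɴ/ → [n] after /t͡s/. In each pair only place changes, matching the preceding consonant, while manner and voice stay constant.
/m/ is a voiced bilabial nasal. The preceding trigger /g/ is velar, so /m/ must become velar as well.
A voiced velar nasal is [ŋ], so the surface segment is [ŋ].

[bagŋɪfə]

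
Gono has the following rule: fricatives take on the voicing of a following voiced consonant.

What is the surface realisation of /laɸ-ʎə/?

[laβʎə]

/ɸ/ is a voiceless bilabial fricative. The following trigger /ʎ/ is voiced, so /ɸ/ must become voiced as well.
The voiced bilabial fricative is [β], so /ɸ/ → [β].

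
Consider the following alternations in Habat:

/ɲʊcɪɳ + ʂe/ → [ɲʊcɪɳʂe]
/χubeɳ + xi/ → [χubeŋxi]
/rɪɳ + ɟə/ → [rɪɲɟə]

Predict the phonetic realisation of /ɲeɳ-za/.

The data show regressive place assimilation: /ɳ/ → [ŋ] before /x/; /ɳ/ → [ɲ] before /ɟ/. In each pair only place changes, matching the following consonant, while manner and voice stay constant.
Nothing changes in [ɲʊcɪɳʂe]: there the adjacent consonants already agree in place (/ɳ/ and /ʂ/ are both retroflex), so this form is consistent with the same rule.
The rule targets /ɳ/ (voiced retroflex nasal), which sits before the trigger /z/ (alveolar).
The voiced alveolar nasal is [n], so /ɳ/ → [n].

[ɲenza]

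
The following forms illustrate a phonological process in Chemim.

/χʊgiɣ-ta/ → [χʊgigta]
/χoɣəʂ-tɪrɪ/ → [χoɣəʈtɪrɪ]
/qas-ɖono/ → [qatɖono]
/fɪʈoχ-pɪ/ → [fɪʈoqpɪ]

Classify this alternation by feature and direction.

regressive manner assimilation

The segment that alternates is /ɣ/, which surfaces as [g] when adjacent to /t/.
The change fricative → stop matches the manner of the following /t/, identifying this as manner assimilation.
Place and voice are unchanged, so the assimilation is partial, not total.
The other alternating forms pattern the same way: /ʂ/ → [ʈ] before /t/ (fricative → stop, matching a stop); /s/ → [t] before /ɖ/ (fricative → stop, matching a stop); /χ/ → [q] before /p/ (fricative → stop, matching a stop) — only manner changes, and always toward the following segment.
The trigger is the following segment, so the direction is regressive (anticipatory).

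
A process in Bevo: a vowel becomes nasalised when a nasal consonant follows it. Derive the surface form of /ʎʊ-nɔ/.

/ʊ/ sits next to the nasal /n/ and is therefore nasalised to [ʊ̃].

[ʎʊ̃nɔ]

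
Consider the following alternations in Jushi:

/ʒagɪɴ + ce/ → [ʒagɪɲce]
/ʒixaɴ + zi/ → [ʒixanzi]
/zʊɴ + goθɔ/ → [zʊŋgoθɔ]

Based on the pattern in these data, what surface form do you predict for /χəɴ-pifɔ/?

[χəmpifɔ]

The data show regressive place assimilation: /ɴ/ → [ɲ] before /c/; /ɴ/ → [n] before /z/; /ɴ/ → [ŋ] before /g/. In each pair only place changes, matching the following consonant, while manner and voice stay constant.
/ɴ/ is a voiced uvular nasal. The following trigger /p/ is bilabial, so /ɴ/ must become bilabial as well.
A voiced bilabial nasal is [m], so the surface segment is [m].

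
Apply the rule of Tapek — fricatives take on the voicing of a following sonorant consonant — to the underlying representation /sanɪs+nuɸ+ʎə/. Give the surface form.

[sanɪznuβʎə]

The rule targets /s/ (voiceless alveolar fricative), which sits before the trigger /n/ (voiced).
Changing only its voicing to voiced gives [z] — the voiced alveolar fricative.
The same rule applies at the second boundary: /ɸ/ → [β] next to /ʎ/.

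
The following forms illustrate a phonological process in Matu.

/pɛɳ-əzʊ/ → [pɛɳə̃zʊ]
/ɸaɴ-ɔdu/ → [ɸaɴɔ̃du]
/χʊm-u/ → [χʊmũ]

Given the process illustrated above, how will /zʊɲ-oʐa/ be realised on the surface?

[zʊɲõʐa]

The data show progressive nasality assimilation (vowel nasalisation): /ə/ → [ə̃] after /ɳ/; /ɔ/ → [ɔ̃] after /ɴ/; /u/ → [ũ] after /m/ — a vowel is nasalised by an immediately preceding nasal consonant.
The vowel /o/ is adjacent to the preceding nasal /ɲ/, so it acquires [+nasal] and surfaces as [õ].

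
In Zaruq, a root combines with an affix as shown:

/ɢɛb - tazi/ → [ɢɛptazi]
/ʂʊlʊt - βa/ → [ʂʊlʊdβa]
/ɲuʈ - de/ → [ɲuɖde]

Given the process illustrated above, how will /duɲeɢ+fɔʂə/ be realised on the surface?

The data show regressive voicing assimilation: /b/ → [p] before /t/; /t/ → [d] before /β/; /ʈ/ → [ɖ] before /d/. In each pair only voicing changes, matching the following consonant, while place and manner stay constant.
/ɢ/ is a voiced uvular stop. The following trigger /f/ is voiceless, so /ɢ/ must become voiceless as well.
A voiceless uvular stop is [q], so the surface segment is [q].

[duɲeqfɔʂə]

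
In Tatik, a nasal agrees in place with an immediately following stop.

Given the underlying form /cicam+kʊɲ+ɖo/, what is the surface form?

/m/ is a voiced bilabial nasal. The following trigger /k/ is velar, so /m/ must become velar as well.
Changing only its place to velar gives [ŋ] — the voiced velar nasal.
At the second juncture, /ɲ/ likewise becomes [ɳ] adjacent to /ɖ/.

[cicaŋkʊɳɖo]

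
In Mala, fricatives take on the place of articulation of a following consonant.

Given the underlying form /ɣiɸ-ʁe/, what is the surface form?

The rule targets /ɸ/ (voiceless bilabial fricative), which sits before the trigger /ʁ/ (uvular).
A voiceless uvular fricative is [χ], so the surface segment is [χ].

[ɣiχʁe]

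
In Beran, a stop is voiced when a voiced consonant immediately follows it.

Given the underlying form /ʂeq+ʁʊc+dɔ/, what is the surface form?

The rule targets /q/ (voiceless uvular stop), which sits before the trigger /ʁ/ (voiced).
Changing only its voicing to voiced gives [ɢ] — the voiced uvular stop.
At the second juncture, /c/ likewise becomes [ɟ] adjacent to /d/.

[ʂeɢʁʊɟdɔ]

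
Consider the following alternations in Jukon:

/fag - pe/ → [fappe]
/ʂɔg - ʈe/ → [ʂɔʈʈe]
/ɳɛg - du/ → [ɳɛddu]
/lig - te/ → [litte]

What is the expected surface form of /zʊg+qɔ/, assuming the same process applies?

The data show regressive total assimilation (/g/ → [p] before /p/; /g/ → [ʈ] before /ʈ/; /g/ → [d] before /d/; /g/ → [t] before /t/): in every case the target segment becomes identical to its following neighbour, copying more than a single feature.
/g/ is the segment targeted by the rule; it sits immediately before /q/, so it assimilates completely and surfaces as [q].

[zʊqqɔ]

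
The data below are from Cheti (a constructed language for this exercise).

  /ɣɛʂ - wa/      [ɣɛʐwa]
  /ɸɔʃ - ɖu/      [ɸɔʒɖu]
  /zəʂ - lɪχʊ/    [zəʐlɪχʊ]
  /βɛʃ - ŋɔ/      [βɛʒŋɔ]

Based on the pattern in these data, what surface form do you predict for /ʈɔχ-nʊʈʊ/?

[ʈɔʁnʊʈʊ]

The data show regressive voicing assimilation: /ʂ/ → [ʐ] before /w/; /ʃ/ → [ʒ] before /ɖ/; /ʂ/ → [ʐ] before /l/; /ʃ/ → [ʒ] before /ŋ/. In each pair only voicing changes, matching the following consonant, while place and manner stay constant.
The rule targets /χ/ (voiceless uvular fricative), which sits before the trigger /n/ (voiced).
Changing only its voicing to voiced gives [ʁ] — the voiced uvular fricative.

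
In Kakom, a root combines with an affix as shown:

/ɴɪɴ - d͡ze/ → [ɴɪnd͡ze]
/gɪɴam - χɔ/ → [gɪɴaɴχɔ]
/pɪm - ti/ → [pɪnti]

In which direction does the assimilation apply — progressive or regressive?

Comparing underlying and surface forms, /ɴ/ → [n] is the alternation; the neighbouring /d͡z/ is constant.
/ɴ/ is uvular while /d͡z/ is alveolar; the output [n] is alveolar, matching the trigger — so the feature that spreads is place.
The same holds elsewhere in the data: /m/ → [ɴ] before /χ/ (bilabial → uvular, matching uvular); /m/ → [n] before /t/ (bilabial → alveolar, matching alveolar) — only place changes, and always toward the following segment.
Since the segment that changes precedes the conditioning segment, the assimilation is regressive.

regressive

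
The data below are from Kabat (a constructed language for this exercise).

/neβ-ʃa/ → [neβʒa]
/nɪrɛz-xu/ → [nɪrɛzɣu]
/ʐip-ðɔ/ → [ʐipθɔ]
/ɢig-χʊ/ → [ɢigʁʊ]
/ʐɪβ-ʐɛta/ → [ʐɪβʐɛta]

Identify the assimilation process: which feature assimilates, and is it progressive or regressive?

Underlying /ʃ/ is realised as [ʒ] next to /β/; /β/ itself does not change.
The change voiceless → voiced matches the voicing of the preceding /β/, identifying this as voicing assimilation.
Place and manner are unchanged, so the assimilation is partial, not total.
The other alternating forms pattern the same way: /x/ → [ɣ] after /z/ (voiceless → voiced, matching voiced); /ð/ → [θ] after /p/ (voiced → voiceless, matching voiceless); /χ/ → [ʁ] after /g/ (voiceless → voiced, matching voiced) — only voicing changes, and always toward the preceding segment.
Nothing changes in [ʐɪβʐɛta]: there the adjacent consonants already agree in voicing (/ʐ/ and /β/ are both voiced), so this form is consistent with the same rule.
The trigger is the preceding segment, so the direction is progressive (perseverative).

progressive voicing assimilation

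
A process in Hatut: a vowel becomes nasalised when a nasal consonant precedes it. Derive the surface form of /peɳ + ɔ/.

The vowel /ɔ/ is adjacent to the preceding nasal /ɳ/, so it acquires [+nasal] and surfaces as [ɔ̃].

[peɳɔ̃]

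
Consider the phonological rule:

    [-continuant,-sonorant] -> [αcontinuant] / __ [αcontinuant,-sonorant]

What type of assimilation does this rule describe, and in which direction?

regressive manner assimilation

The shared variable α links the value of [continuant] on the target to that of the neighbouring obstruent. [continuant] distinguishes stops from fricatives — a manner-of-articulation feature — so this is manner assimilation.
Since the environment is written after the underscore, the trigger follows the target; the direction is regressive.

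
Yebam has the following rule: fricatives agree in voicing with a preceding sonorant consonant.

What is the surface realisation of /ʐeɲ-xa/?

[ʐeɲɣa]

/x/ is a voiceless velar fricative. The preceding trigger /ɲ/ is voiced, so /x/ must become voiced as well.
The voiced velar fricative is [ɣ], so /x/ → [ɣ].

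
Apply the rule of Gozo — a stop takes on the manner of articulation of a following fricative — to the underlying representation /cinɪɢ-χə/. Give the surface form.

/ɢ/ is a voiced uvular stop. The following trigger /χ/ is a fricative, so /ɢ/ must become a fricative as well.
Changing only its manner to fricative gives [ʁ] — the voiced uvular fricative.

[cinɪʁχə]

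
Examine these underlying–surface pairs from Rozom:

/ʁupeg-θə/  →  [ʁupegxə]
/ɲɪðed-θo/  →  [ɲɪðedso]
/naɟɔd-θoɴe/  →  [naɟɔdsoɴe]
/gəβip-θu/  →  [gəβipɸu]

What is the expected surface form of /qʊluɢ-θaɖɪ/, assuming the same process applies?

[qʊluɢχaɖɪ]

The data show progressive place assimilation: /θ/ → [x] after /g/; /θ/ → [s] after /d/; /θ/ → [ɸ] after /p/. In each pair only place changes, matching the preceding consonant, while manner and voice stay constant.
/θ/ is a voiceless dental fricative. The preceding trigger /ɢ/ is uvular, so /θ/ must become uvular as well.
The voiceless uvular fricative is [χ], so /θ/ → [χ].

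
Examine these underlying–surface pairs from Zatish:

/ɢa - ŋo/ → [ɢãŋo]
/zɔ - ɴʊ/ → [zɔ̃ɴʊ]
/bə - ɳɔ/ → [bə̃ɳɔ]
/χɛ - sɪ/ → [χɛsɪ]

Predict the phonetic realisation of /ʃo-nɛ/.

[ʃõnɛ]

The data show regressive nasality assimilation (vowel nasalisation): /a/ → [ã] before /ŋ/; /ɔ/ → [ɔ̃] before /ɴ/; /ə/ → [ə̃] before /ɳ/ — a vowel is nasalised by an immediately following nasal consonant.
No change occurs in [χɛsɪ] because the vowel at the boundary is adjacent to an oral consonant, not a nasal (/ɛ/ next to /s/).
/o/ sits next to the nasal /n/ and is therefore nasalised to [õ].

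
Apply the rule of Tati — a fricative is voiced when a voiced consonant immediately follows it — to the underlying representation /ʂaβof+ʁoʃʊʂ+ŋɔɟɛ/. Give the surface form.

[ʂaβovʁoʃʊʐŋɔɟɛ]

The rule targets /f/ (voiceless labiodental fricative), which sits before the trigger /ʁ/ (voiced).
Changing only its voicing to voiced gives [v] — the voiced labiodental fricative.
At the second juncture, /ʂ/ likewise becomes [ʐ] adjacent to /ŋ/.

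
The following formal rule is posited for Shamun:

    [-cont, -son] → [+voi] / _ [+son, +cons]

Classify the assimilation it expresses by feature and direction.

regressive voicing assimilation

The target ([-cont, -son], stops) acquires [+voi] next to a sonorant consonant ([+son, +cons]) — it takes on the voicing of its neighbour, so the feature that spreads is voicing.
Since the environment is written after the underscore, the trigger follows the target; the direction is regressive.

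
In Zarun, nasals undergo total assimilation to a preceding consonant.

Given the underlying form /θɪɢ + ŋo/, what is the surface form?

[θɪɢɢo]

/ŋ/ is the segment targeted by the rule; it sits immediately after /ɢ/, so it assimilates completely and surfaces as [ɢ].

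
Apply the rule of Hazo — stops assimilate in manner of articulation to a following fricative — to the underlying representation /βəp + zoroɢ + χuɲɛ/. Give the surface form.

[βəɸzoroʁχuɲɛ]

The rule targets /p/ (voiceless bilabial stop), which sits before the trigger /z/ (fricative).
The voiceless bilabial fricative is [ɸ], so /p/ → [ɸ].
At the second juncture, /ɢ/ likewise becomes [ʁ] adjacent to /χ/.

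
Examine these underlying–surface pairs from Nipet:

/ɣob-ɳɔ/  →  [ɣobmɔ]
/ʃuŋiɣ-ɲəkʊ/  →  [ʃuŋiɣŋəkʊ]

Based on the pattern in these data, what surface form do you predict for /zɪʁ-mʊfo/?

[zɪʁɴʊfo]

The data show progressive place assimilation: /ɳ/ → [m] after /b/; /ɲ/ → [ŋ] after /ɣ/. In each pair only place changes, matching the preceding consonant, while manner and voice stay constant.
/m/ is a voiced bilabial nasal. The preceding trigger /ʁ/ is uvular, so /m/ must become uvular as well.
Changing only its place to uvular gives [ɴ] — the voiced uvular nasal.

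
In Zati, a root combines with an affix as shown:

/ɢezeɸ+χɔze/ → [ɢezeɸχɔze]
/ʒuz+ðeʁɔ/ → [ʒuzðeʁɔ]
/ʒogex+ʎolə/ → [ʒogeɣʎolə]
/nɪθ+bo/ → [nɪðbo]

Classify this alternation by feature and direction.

Comparing underlying and surface forms, /x/ → [ɣ] is the alternation; the neighbouring /ʎ/ is constant.
The change voiceless → voiced matches the voicing of the following /ʎ/, identifying this as voicing assimilation.
Place and manner are unchanged, so the assimilation is partial, not total.
The same holds elsewhere in the data: /θ/ → [ð] before /b/ (voiceless → voiced, matching voiced) — only voicing changes, and always toward the following segment.
Nothing changes in [ɢezeɸχɔze], [ʒuzðeʁɔ]: there the adjacent consonants already agree in voicing (/ɸ/ and /χ/ are both voiceless; /z/ and /ð/ are both voiced), so these forms are consistent with the same rule.
Since the segment that changes precedes the conditioning segment, the assimilation is regressive.

regressive voicing assimilation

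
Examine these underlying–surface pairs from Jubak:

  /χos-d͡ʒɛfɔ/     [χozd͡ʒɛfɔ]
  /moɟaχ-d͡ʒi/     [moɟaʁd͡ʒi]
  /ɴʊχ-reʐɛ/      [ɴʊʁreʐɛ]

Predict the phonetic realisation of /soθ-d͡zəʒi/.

The data show regressive voicing assimilation: /s/ → [z] before /d͡ʒ/; /χ/ → [ʁ] before /d͡ʒ/; /χ/ → [ʁ] before /r/. In each pair only voicing changes, matching the following consonant, while place and manner stay constant.
The rule targets /θ/ (voiceless dental fricative), which sits before the trigger /d͡z/ (voiced).
Changing only its voicing to voiced gives [ð] — the voiced dental fricative.

[soðd͡zəʒi]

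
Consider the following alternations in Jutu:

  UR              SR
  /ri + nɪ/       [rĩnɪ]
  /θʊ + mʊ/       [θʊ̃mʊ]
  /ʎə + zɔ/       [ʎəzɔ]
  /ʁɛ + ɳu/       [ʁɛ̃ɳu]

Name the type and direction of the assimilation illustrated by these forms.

The vowel /i/ surfaces as nasalised [ĩ] next to the following nasal /n/ — it has acquired the [+nasal] feature of its neighbour.
Likewise in the remaining data: /ʊ/ → [ʊ̃] before /m/; /ɛ/ → [ɛ̃] before /ɳ/ — each time a vowel is nasalised next to a following nasal.
No change occurs in [ʎəzɔ] because the vowel at the boundary is adjacent to an oral consonant, not a nasal (/ə/ next to /z/).
Because the conditioning nasal is to the right of the vowel that changes, the process is regressive (anticipatory).

regressive nasality assimilation (vowel nasalisation)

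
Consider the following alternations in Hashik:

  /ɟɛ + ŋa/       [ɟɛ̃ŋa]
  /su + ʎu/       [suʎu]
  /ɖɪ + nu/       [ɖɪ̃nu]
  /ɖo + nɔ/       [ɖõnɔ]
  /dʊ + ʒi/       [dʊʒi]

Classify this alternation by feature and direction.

The vowel /ɛ/ surfaces as nasalised [ɛ̃] next to the following nasal /ŋ/ — it has acquired the [+nasal] feature of its neighbour.
The other forms show the same pattern: /ɪ/ → [ɪ̃] before /n/; /o/ → [õ] before /n/ — each time a vowel is nasalised next to a following nasal.
No change occurs in [suʎu], [dʊʒi] because the vowel at the boundary is adjacent to an oral consonant, not a nasal (/u/ next to /ʎ/; /ʊ/ next to /ʒ/).
Because the conditioning nasal is to the right of the vowel that changes, the process is regressive (anticipatory).

regressive nasality assimilation (vowel nasalisation)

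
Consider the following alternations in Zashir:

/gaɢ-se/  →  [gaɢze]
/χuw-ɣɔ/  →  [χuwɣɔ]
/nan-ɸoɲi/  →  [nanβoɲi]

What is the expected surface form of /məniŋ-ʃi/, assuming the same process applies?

[məniŋʒi]

The data show progressive voicing assimilation: /s/ → [z] after /ɢ/; /ɸ/ → [β] after /n/. In each pair only voicing changes, matching the preceding consonant, while place and manner stay constant.
Nothing changes in [χuwɣɔ]: there the adjacent consonants already agree in voicing (/ɣ/ and /w/ are both voiced), so this form is consistent with the same rule.
/ʃ/ is a voiceless postalveolar fricative. The preceding trigger /ŋ/ is voiced, so /ʃ/ must become voiced as well.
A voiced postalveolar fricative is [ʒ], so the surface segment is [ʒ].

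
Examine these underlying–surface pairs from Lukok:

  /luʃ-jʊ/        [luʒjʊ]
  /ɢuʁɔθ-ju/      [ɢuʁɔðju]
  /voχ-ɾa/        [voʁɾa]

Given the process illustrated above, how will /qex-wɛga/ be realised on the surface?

The data show regressive voicing assimilation: /ʃ/ → [ʒ] before /j/; /θ/ → [ð] before /j/; /χ/ → [ʁ] before /ɾ/. In each pair only voicing changes, matching the following consonant, while place and manner stay constant.
The rule targets /x/ (voiceless velar fricative), which sits before the trigger /w/ (voiced).
Changing only its voicing to voiced gives [ɣ] — the voiced velar fricative.

[qeɣwɛga]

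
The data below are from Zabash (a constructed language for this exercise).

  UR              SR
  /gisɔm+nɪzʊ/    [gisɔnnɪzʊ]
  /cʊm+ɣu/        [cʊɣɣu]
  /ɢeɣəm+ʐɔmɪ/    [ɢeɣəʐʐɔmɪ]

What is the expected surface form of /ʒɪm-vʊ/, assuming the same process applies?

[ʒɪvvʊ]

The data show regressive total assimilation (/m/ → [n] before /n/; /m/ → [ɣ] before /ɣ/; /m/ → [ʐ] before /ʐ/): in every case the target segment becomes identical to its following neighbour, copying more than a single feature.
/m/ is the segment targeted by the rule; it sits immediately before /v/, so it assimilates completely and surfaces as [v].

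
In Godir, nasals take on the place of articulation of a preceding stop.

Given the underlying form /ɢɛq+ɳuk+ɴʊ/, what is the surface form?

[ɢɛqɴukŋʊ]

/ɳ/ is a voiced retroflex nasal. The preceding trigger /q/ is uvular, so /ɳ/ must become uvular as well.
The voiced uvular nasal is [ɴ], so /ɳ/ → [ɴ].
The same rule applies at the second boundary: /ɴ/ → [ŋ] next to /k/.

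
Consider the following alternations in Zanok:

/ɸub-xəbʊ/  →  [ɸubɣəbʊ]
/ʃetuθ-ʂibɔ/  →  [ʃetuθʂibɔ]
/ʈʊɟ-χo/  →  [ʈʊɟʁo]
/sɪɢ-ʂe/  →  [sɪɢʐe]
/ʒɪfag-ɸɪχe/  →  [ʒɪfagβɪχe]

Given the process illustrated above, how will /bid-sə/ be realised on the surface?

[bidzə]

The data show progressive voicing assimilation: /x/ → [ɣ] after /b/; /χ/ → [ʁ] after /ɟ/; /ʂ/ → [ʐ] after /ɢ/; /ɸ/ → [β] after /g/. In each pair only voicing changes, matching the preceding consonant, while place and manner stay constant.
Nothing changes in [ʃetuθʂibɔ]: there the adjacent consonants already agree in voicing (/ʂ/ and /θ/ are both voiceless), so this form is consistent with the same rule.
/s/ is a voiceless alveolar fricative. The preceding trigger /d/ is voiced, so /s/ must become voiced as well.
Changing only its voicing to voiced gives [z] — the voiced alveolar fricative.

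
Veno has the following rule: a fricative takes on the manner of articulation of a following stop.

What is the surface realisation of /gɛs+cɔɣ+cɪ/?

[gɛtcɔgcɪ]

The rule targets /s/ (voiceless alveolar fricative), which sits before the trigger /c/ (stop).
A voiceless alveolar stop is [t], so the surface segment is [t].
At the second juncture, /ɣ/ likewise becomes [g] adjacent to /c/.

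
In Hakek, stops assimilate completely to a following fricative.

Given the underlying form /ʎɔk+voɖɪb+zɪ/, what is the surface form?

/k/ is the segment targeted by the rule; it sits immediately before /v/, so it assimilates completely and surfaces as [v].
The same rule applies at the second boundary: /b/ → [z] next to /z/.

[ʎɔvvoɖɪzzɪ]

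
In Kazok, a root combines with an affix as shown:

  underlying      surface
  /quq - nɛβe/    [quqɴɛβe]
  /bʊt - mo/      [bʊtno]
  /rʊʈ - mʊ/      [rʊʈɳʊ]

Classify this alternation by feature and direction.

progressive place assimilation

Underlying /n/ is realised as [ɴ] next to /q/; /q/ itself does not change.
The change alveolar → uvular matches the place of the preceding /q/, identifying this as place assimilation.
Manner and voice are unchanged, so the assimilation is partial, not total.
Checking the remaining alternations: /m/ → [n] after /t/ (bilabial → alveolar, matching alveolar); /m/ → [ɳ] after /ʈ/ (bilabial → retroflex, matching retroflex) — only place changes, and always toward the preceding segment.
Since the segment that changes follows the conditioning segment, the assimilation is progressive.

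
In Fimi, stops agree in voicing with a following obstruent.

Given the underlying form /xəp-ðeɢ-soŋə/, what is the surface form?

[xəbðeqsoŋə]

The rule targets /p/ (voiceless bilabial stop), which sits before the trigger /ð/ (voiced).
The voiced bilabial stop is [b], so /p/ → [b].
At the second juncture, /ɢ/ likewise becomes [q] adjacent to /s/.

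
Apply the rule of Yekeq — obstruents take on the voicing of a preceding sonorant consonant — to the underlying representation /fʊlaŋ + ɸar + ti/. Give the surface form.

[fʊlaŋβardi]

/ɸ/ is a voiceless bilabial fricative. The preceding trigger /ŋ/ is voiced, so /ɸ/ must become voiced as well.
Changing only its voicing to voiced gives [β] — the voiced bilabial fricative.
The same rule applies at the second boundary: /t/ → [d] next to /r/.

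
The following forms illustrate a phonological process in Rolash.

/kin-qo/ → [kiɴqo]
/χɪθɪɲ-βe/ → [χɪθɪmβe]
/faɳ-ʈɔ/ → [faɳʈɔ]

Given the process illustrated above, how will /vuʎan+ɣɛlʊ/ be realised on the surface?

[vuʎaŋɣɛlʊ]

The data show regressive place assimilation: /n/ → [ɴ] before /q/; /ɲ/ → [m] before /β/. In each pair only place changes, matching the following consonant, while manner and voice stay constant.
Nothing changes in [faɳʈɔ]: there the adjacent consonants already agree in place (/ɳ/ and /ʈ/ are both retroflex), so this form is consistent with the same rule.
/n/ is a voiced alveolar nasal. The following trigger /ɣ/ is velar, so /n/ must become velar as well.
Changing only its place to velar gives [ŋ] — the voiced velar nasal.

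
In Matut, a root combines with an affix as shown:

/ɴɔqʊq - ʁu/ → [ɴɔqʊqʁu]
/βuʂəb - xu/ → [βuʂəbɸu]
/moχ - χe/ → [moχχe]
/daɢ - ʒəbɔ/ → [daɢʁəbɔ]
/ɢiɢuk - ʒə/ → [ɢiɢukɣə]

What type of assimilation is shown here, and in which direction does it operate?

progressive place assimilation

Comparing underlying and surface forms, /x/ → [ɸ] is the alternation; the neighbouring /b/ is constant.
/x/ is velar while /b/ is bilabial; the output [ɸ] is bilabial, matching the trigger — so the feature that spreads is place.
Manner and voice are unchanged, so the assimilation is partial, not total.
Checking the remaining alternations: /ʒ/ → [ʁ] after /ɢ/ (postalveolar → uvular, matching uvular); /ʒ/ → [ɣ] after /k/ (postalveolar → velar, matching velar) — only place changes, and always toward the preceding segment.
No alternation appears in [ɴɔqʊqʁu], [moχχe]: there the adjacent consonants already agree in place (/ʁ/ and /q/ are both uvular; /χ/ and /χ/ are both uvular), so these forms are consistent with the same rule.
Since the segment that changes follows the conditioning segment, the assimilation is progressive.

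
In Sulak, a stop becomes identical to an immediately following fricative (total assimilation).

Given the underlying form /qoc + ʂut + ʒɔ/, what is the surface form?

/c/ is the segment targeted by the rule; it sits immediately before /ʂ/, so it assimilates completely and surfaces as [ʂ].
At the second juncture, /t/ likewise becomes [ʒ] adjacent to /ʒ/.

[qoʂʂuʒʒɔ]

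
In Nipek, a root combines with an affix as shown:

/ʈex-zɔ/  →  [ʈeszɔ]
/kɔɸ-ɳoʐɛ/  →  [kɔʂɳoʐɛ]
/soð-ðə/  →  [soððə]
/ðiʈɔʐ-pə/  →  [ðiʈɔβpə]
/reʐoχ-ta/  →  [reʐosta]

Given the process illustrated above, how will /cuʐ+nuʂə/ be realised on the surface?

The data show regressive place assimilation: /x/ → [s] before /z/; /ɸ/ → [ʂ] before /ɳ/; /ʐ/ → [β] before /p/; /χ/ → [s] before /t/. In each pair only place changes, matching the following consonant, while manner and voice stay constant.
Nothing changes in [soððə]: there the adjacent consonants already agree in place (/ð/ and /ð/ are both dental), so this form is consistent with the same rule.
/ʐ/ is a voiced retroflex fricative. The following trigger /n/ is alveolar, so /ʐ/ must become alveolar as well.
Changing only its place to alveolar gives [z] — the voiced alveolar fricative.

[cuznuʂə]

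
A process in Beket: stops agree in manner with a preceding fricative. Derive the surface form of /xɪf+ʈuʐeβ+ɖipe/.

The rule targets /ʈ/ (voiceless retroflex stop), which sits after the trigger /f/ (fricative).
The voiceless retroflex fricative is [ʂ], so /ʈ/ → [ʂ].
At the second juncture, /ɖ/ likewise becomes [ʐ] adjacent to /β/.

[xɪfʂuʐeβʐipe]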